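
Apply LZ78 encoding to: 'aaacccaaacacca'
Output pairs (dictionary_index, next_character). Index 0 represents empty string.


LZ78 encoding steps:
Dictionary: {0: ''}
Step 1: w='' (idx 0), next='a' -> output (0, 'a'), add 'a' as idx 1
Step 2: w='a' (idx 1), next='a' -> output (1, 'a'), add 'aa' as idx 2
Step 3: w='' (idx 0), next='c' -> output (0, 'c'), add 'c' as idx 3
Step 4: w='c' (idx 3), next='c' -> output (3, 'c'), add 'cc' as idx 4
Step 5: w='aa' (idx 2), next='a' -> output (2, 'a'), add 'aaa' as idx 5
Step 6: w='c' (idx 3), next='a' -> output (3, 'a'), add 'ca' as idx 6
Step 7: w='cc' (idx 4), next='a' -> output (4, 'a'), add 'cca' as idx 7


Encoded: [(0, 'a'), (1, 'a'), (0, 'c'), (3, 'c'), (2, 'a'), (3, 'a'), (4, 'a')]


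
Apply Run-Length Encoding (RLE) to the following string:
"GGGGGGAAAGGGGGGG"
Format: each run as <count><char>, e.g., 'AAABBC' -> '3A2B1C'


Scanning runs left to right:
  i=0: run of 'G' x 6 -> '6G'
  i=6: run of 'A' x 3 -> '3A'
  i=9: run of 'G' x 7 -> '7G'

RLE = 6G3A7G


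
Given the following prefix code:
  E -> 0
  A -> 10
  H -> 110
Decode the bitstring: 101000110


Decoding step by step:
Bits 10 -> A
Bits 10 -> A
Bits 0 -> E
Bits 0 -> E
Bits 110 -> H


Decoded message: AAEEH


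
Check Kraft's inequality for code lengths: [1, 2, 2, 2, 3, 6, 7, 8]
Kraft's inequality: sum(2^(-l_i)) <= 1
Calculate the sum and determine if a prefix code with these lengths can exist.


Sum = 2^(-1) + 2^(-2) + 2^(-2) + 2^(-2) + 2^(-3) + 2^(-6) + 2^(-7) + 2^(-8)
    = 0.5 + 0.25 + 0.25 + 0.25 + 0.125 + 0.015625 + 0.0078125 + 0.00390625
    = 359/256 = 1.40234375
Since 1.40234375 > 1, Kraft's inequality is NOT satisfied.
A prefix code with these lengths CANNOT exist.

Kraft sum = 1.40234375. Not satisfied.


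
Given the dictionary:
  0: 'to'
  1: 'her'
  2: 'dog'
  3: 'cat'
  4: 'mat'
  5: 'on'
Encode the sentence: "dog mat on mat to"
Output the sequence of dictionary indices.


Look up each word in the dictionary:
  'dog' -> 2
  'mat' -> 4
  'on' -> 5
  'mat' -> 4
  'to' -> 0

Encoded: [2, 4, 5, 4, 0]


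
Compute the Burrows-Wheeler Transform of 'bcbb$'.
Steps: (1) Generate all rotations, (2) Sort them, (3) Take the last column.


Rotations (sorted):
  0: $bcbb -> last char: b
  1: b$bcb -> last char: b
  2: bb$bc -> last char: c
  3: bcbb$ -> last char: $
  4: cbb$b -> last char: b


BWT = bbc$b


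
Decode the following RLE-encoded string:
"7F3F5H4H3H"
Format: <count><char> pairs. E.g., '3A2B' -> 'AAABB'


Expanding each <count><char> pair:
  7F -> 'FFFFFFF'
  3F -> 'FFF'
  5H -> 'HHHHH'
  4H -> 'HHHH'
  3H -> 'HHH'

Decoded = FFFFFFFFFFHHHHHHHHHHHH


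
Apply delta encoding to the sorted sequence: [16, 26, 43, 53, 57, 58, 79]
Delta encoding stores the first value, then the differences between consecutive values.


First value: 16
Deltas:
  26 - 16 = 10
  43 - 26 = 17
  53 - 43 = 10
  57 - 53 = 4
  58 - 57 = 1
  79 - 58 = 21


Delta encoded: [16, 10, 17, 10, 4, 1, 21]


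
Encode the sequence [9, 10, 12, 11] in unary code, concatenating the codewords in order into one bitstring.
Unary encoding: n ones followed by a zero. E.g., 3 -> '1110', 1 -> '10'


Encode each number as n ones followed by a terminating 0:
  9 -> 1111111110 (10 bits)
  10 -> 11111111110 (11 bits)
  12 -> 1111111111110 (13 bits)
  11 -> 111111111110 (12 bits)
Total length = 10 + 11 + 13 + 12 = 46 bits.

Unary([9, 10, 12, 11]) = 1111111110111111111101111111111110111111111110 (46 bits)


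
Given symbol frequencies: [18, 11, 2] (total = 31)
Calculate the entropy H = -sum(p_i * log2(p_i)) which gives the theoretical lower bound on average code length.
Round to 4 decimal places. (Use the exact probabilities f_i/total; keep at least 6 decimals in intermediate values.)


Per-symbol terms -p_i * log2(p_i) with p_i = f_i/31:
  p = 18/31 = 0.580645: log2(p) = -0.784271, -p*log2(p) = 0.455383
  p = 11/31 = 0.354839: log2(p) = -1.494765, -p*log2(p) = 0.530400
  p = 2/31 = 0.064516: log2(p) = -3.954196, -p*log2(p) = 0.255109
H = 0.455383 + 0.530400 + 0.255109 = 1.240892

H = 1.2409 bits/symbol


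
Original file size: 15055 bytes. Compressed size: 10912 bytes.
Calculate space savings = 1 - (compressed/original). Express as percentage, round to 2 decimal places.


ratio = compressed/original = 10912/15055 = 0.724809
savings = 1 - ratio = 1 - 0.724809 = 0.275191
as a percentage: 0.275191 * 100 = 27.52%

Space savings = 1 - 10912/15055 = 27.52%


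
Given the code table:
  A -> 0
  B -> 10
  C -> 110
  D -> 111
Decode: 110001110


Decoding:
110 -> C
0 -> A
0 -> A
111 -> D
0 -> A


Result: CAADA


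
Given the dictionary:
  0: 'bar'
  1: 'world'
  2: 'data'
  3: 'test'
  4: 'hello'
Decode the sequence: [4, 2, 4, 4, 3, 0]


Look up each index in the dictionary:
  4 -> 'hello'
  2 -> 'data'
  4 -> 'hello'
  4 -> 'hello'
  3 -> 'test'
  0 -> 'bar'

Decoded: "hello data hello hello test bar"


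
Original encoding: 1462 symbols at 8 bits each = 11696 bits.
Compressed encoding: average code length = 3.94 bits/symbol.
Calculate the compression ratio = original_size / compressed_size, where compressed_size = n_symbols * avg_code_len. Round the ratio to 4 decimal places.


original_size = n_symbols * orig_bits = 1462 * 8 = 11696 bits
compressed_size = n_symbols * avg_code_len = 1462 * 3.94 = 5760.28 bits
ratio = original_size / compressed_size = 11696 / 5760.28 = 2.0305

Compression ratio = 2.0305


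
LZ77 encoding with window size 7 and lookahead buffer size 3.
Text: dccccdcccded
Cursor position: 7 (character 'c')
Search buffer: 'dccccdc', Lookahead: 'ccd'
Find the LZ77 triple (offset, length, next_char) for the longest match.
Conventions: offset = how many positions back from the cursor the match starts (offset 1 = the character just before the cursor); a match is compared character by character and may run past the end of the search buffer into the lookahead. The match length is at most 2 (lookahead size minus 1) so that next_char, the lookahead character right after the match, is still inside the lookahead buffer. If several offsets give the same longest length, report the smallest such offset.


Try each offset into the search buffer:
  offset=1 (pos 6, char 'c'): match length 2
  offset=2 (pos 5, char 'd'): match length 0
  offset=3 (pos 4, char 'c'): match length 1
  offset=4 (pos 3, char 'c'): match length 2
  offset=5 (pos 2, char 'c'): match length 2
  offset=6 (pos 1, char 'c'): match length 2
  offset=7 (pos 0, char 'd'): match length 0
Longest match has length 2, found at offsets 1, 4, 5, 6; take the smallest, offset 1.
next_char = character at position 7 + 2 = 9 -> 'd'

Best match: offset=1, length=2 (matching 'cc' starting at position 6)
LZ77 triple: (1, 2, 'd')


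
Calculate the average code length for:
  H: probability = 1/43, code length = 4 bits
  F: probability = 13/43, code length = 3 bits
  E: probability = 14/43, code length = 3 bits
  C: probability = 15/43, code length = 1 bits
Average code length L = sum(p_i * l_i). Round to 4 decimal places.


Weighted contributions p_i * l_i:
  H: (1/43) * 4 = 4/43
  F: (13/43) * 3 = 39/43
  E: (14/43) * 3 = 42/43
  C: (15/43) * 1 = 15/43
Sum = (4 + 39 + 42 + 15)/43 = 100/43

L = 100/43 = 2.3256 bits/symbol


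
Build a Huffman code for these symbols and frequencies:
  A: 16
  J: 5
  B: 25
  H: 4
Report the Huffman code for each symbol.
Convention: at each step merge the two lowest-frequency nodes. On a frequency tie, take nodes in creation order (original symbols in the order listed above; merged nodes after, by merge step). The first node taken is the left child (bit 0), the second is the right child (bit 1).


Huffman tree construction:
Step 1: Merge H(4) + J(5) = 9
Step 2: Merge (H+J)(9) + A(16) = 25
Step 3: Merge B(25) + ((H+J)+A)(25) = 50
Read each symbol's code off the tree from the root (left child = 0, right child = 1).

Codes:
  A: 11 (length 2)
  J: 101 (length 3)
  B: 0 (length 1)
  H: 100 (length 3)
Average code length: 84/50 = 1.6800 bits/symbol


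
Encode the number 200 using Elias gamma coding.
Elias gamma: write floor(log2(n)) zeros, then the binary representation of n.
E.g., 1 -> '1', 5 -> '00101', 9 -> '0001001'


num_bits = floor(log2(200)) + 1 = 8
leading_zeros = num_bits - 1 = 7
binary(200) = 11001000

Elias gamma(200) = '0000000' + '11001000' = 000000011001000 (15 bits)


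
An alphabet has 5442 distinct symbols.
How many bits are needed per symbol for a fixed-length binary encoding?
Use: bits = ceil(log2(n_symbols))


log2(5442) = 12.4099
Bracket: 2^12 = 4096 < 5442 <= 2^13 = 8192
So ceil(log2(5442)) = 13

bits = ceil(log2(5442)) = ceil(12.4099) = 13 bits


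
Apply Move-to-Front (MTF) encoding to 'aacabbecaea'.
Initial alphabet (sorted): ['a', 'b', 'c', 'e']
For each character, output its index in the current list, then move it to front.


MTF encoding:
'a': index 0 in ['a', 'b', 'c', 'e'] -> ['a', 'b', 'c', 'e']
'a': index 0 in ['a', 'b', 'c', 'e'] -> ['a', 'b', 'c', 'e']
'c': index 2 in ['a', 'b', 'c', 'e'] -> ['c', 'a', 'b', 'e']
'a': index 1 in ['c', 'a', 'b', 'e'] -> ['a', 'c', 'b', 'e']
'b': index 2 in ['a', 'c', 'b', 'e'] -> ['b', 'a', 'c', 'e']
'b': index 0 in ['b', 'a', 'c', 'e'] -> ['b', 'a', 'c', 'e']
'e': index 3 in ['b', 'a', 'c', 'e'] -> ['e', 'b', 'a', 'c']
'c': index 3 in ['e', 'b', 'a', 'c'] -> ['c', 'e', 'b', 'a']
'a': index 3 in ['c', 'e', 'b', 'a'] -> ['a', 'c', 'e', 'b']
'e': index 2 in ['a', 'c', 'e', 'b'] -> ['e', 'a', 'c', 'b']
'a': index 1 in ['e', 'a', 'c', 'b'] -> ['a', 'e', 'c', 'b']


Output: [0, 0, 2, 1, 2, 0, 3, 3, 3, 2, 1]


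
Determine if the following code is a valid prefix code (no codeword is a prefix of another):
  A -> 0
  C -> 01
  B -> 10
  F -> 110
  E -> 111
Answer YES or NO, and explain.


Checking each pair (does one codeword prefix another?):
  A='0' vs C='01': prefix -- VIOLATION

NO -- this is NOT a valid prefix code. A (0) is a prefix of C (01).


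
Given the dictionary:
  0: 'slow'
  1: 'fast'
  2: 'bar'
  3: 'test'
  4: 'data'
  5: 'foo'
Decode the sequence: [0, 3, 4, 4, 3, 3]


Look up each index in the dictionary:
  0 -> 'slow'
  3 -> 'test'
  4 -> 'data'
  4 -> 'data'
  3 -> 'test'
  3 -> 'test'

Decoded: "slow test data data test test"


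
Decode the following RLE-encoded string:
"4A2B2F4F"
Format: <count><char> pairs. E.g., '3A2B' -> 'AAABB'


Expanding each <count><char> pair:
  4A -> 'AAAA'
  2B -> 'BB'
  2F -> 'FF'
  4F -> 'FFFF'

Decoded = AAAABBFFFFFF


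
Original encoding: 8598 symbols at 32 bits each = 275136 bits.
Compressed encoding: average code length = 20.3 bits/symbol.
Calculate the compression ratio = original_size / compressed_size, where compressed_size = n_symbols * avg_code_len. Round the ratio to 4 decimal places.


original_size = n_symbols * orig_bits = 8598 * 32 = 275136 bits
compressed_size = n_symbols * avg_code_len = 8598 * 20.3 = 174539.4 bits
ratio = original_size / compressed_size = 275136 / 174539.4 = 1.5764

Compression ratio = 1.5764


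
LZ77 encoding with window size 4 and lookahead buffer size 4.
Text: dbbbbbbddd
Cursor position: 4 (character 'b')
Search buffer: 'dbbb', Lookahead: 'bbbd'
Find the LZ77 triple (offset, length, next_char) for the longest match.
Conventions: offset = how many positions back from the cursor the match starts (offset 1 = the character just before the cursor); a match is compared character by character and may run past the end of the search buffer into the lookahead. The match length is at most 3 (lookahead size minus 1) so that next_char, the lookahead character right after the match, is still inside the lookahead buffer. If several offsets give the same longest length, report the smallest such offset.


Try each offset into the search buffer:
  offset=1 (pos 3, char 'b'): match length 3
  offset=2 (pos 2, char 'b'): match length 3
  offset=3 (pos 1, char 'b'): match length 3
  offset=4 (pos 0, char 'd'): match length 0
Longest match has length 3, found at offsets 1, 2, 3; take the smallest, offset 1.
next_char = character at position 4 + 3 = 7 -> 'd'

Best match: offset=1, length=3 (matching 'bbb' starting at position 3)
LZ77 triple: (1, 3, 'd')


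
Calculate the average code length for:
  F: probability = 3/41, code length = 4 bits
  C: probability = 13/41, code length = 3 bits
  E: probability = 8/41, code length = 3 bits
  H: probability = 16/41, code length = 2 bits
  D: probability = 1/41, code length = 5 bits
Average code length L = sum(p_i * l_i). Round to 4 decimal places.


Weighted contributions p_i * l_i:
  F: (3/41) * 4 = 12/41
  C: (13/41) * 3 = 39/41
  E: (8/41) * 3 = 24/41
  H: (16/41) * 2 = 32/41
  D: (1/41) * 5 = 5/41
Sum = (12 + 39 + 24 + 32 + 5)/41 = 112/41

L = 112/41 = 2.7317 bits/symbol


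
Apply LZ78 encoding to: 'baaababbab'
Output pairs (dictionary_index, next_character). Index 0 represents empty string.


LZ78 encoding steps:
Dictionary: {0: ''}
Step 1: w='' (idx 0), next='b' -> output (0, 'b'), add 'b' as idx 1
Step 2: w='' (idx 0), next='a' -> output (0, 'a'), add 'a' as idx 2
Step 3: w='a' (idx 2), next='a' -> output (2, 'a'), add 'aa' as idx 3
Step 4: w='b' (idx 1), next='a' -> output (1, 'a'), add 'ba' as idx 4
Step 5: w='b' (idx 1), next='b' -> output (1, 'b'), add 'bb' as idx 5
Step 6: w='a' (idx 2), next='b' -> output (2, 'b'), add 'ab' as idx 6


Encoded: [(0, 'b'), (0, 'a'), (2, 'a'), (1, 'a'), (1, 'b'), (2, 'b')]


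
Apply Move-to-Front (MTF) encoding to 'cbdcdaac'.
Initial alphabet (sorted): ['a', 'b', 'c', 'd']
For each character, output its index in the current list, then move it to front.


MTF encoding:
'c': index 2 in ['a', 'b', 'c', 'd'] -> ['c', 'a', 'b', 'd']
'b': index 2 in ['c', 'a', 'b', 'd'] -> ['b', 'c', 'a', 'd']
'd': index 3 in ['b', 'c', 'a', 'd'] -> ['d', 'b', 'c', 'a']
'c': index 2 in ['d', 'b', 'c', 'a'] -> ['c', 'd', 'b', 'a']
'd': index 1 in ['c', 'd', 'b', 'a'] -> ['d', 'c', 'b', 'a']
'a': index 3 in ['d', 'c', 'b', 'a'] -> ['a', 'd', 'c', 'b']
'a': index 0 in ['a', 'd', 'c', 'b'] -> ['a', 'd', 'c', 'b']
'c': index 2 in ['a', 'd', 'c', 'b'] -> ['c', 'a', 'd', 'b']


Output: [2, 2, 3, 2, 1, 3, 0, 2]


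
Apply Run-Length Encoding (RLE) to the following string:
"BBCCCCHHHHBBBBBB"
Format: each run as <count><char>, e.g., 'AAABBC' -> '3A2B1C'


Scanning runs left to right:
  i=0: run of 'B' x 2 -> '2B'
  i=2: run of 'C' x 4 -> '4C'
  i=6: run of 'H' x 4 -> '4H'
  i=10: run of 'B' x 6 -> '6B'

RLE = 2B4C4H6B


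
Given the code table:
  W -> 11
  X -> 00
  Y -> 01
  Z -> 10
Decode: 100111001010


Decoding:
10 -> Z
01 -> Y
11 -> W
00 -> X
10 -> Z
10 -> Z


Result: ZYWXZZ


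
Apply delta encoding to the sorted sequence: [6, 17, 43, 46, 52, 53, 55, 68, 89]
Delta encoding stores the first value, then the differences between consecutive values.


First value: 6
Deltas:
  17 - 6 = 11
  43 - 17 = 26
  46 - 43 = 3
  52 - 46 = 6
  53 - 52 = 1
  55 - 53 = 2
  68 - 55 = 13
  89 - 68 = 21


Delta encoded: [6, 11, 26, 3, 6, 1, 2, 13, 21]


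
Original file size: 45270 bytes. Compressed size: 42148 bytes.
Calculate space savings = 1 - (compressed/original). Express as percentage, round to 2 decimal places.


ratio = compressed/original = 42148/45270 = 0.931036
savings = 1 - ratio = 1 - 0.931036 = 0.068964
as a percentage: 0.068964 * 100 = 6.9%

Space savings = 1 - 42148/45270 = 6.9%


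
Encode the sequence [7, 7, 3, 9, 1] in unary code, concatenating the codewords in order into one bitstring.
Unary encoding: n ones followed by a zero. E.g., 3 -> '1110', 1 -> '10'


Encode each number as n ones followed by a terminating 0:
  7 -> 11111110 (8 bits)
  7 -> 11111110 (8 bits)
  3 -> 1110 (4 bits)
  9 -> 1111111110 (10 bits)
  1 -> 10 (2 bits)
Total length = 8 + 8 + 4 + 10 + 2 = 32 bits.

Unary([7, 7, 3, 9, 1]) = 11111110111111101110111111111010 (32 bits)


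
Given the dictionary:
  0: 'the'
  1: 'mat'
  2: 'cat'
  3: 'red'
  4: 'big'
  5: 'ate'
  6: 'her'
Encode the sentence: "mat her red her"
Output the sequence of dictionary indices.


Look up each word in the dictionary:
  'mat' -> 1
  'her' -> 6
  'red' -> 3
  'her' -> 6

Encoded: [1, 6, 3, 6]


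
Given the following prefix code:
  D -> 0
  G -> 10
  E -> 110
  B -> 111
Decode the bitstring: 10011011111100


Decoding step by step:
Bits 10 -> G
Bits 0 -> D
Bits 110 -> E
Bits 111 -> B
Bits 111 -> B
Bits 0 -> D
Bits 0 -> D


Decoded message: GDEBBDD


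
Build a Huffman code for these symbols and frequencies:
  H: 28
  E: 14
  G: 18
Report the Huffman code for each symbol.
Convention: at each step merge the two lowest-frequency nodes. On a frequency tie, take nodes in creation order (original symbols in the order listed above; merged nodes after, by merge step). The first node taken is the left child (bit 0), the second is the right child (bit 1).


Huffman tree construction:
Step 1: Merge E(14) + G(18) = 32
Step 2: Merge H(28) + (E+G)(32) = 60
Read each symbol's code off the tree from the root (left child = 0, right child = 1).

Codes:
  H: 0 (length 1)
  E: 10 (length 2)
  G: 11 (length 2)
Average code length: 92/60 = 1.5333 bits/symbol


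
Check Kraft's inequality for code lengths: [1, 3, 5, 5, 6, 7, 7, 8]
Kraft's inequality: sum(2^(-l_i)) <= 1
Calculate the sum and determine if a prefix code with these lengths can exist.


Sum = 2^(-1) + 2^(-3) + 2^(-5) + 2^(-5) + 2^(-6) + 2^(-7) + 2^(-7) + 2^(-8)
    = 0.5 + 0.125 + 0.03125 + 0.03125 + 0.015625 + 0.0078125 + 0.0078125 + 0.00390625
    = 185/256 = 0.72265625
Since 0.72265625 <= 1, Kraft's inequality IS satisfied.
A prefix code with these lengths CAN exist.

Kraft sum = 0.72265625. Satisfied.


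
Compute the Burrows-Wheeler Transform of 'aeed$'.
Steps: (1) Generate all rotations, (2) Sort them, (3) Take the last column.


Rotations (sorted):
  0: $aeed -> last char: d
  1: aeed$ -> last char: $
  2: d$aee -> last char: e
  3: ed$ae -> last char: e
  4: eed$a -> last char: a


BWT = d$eea


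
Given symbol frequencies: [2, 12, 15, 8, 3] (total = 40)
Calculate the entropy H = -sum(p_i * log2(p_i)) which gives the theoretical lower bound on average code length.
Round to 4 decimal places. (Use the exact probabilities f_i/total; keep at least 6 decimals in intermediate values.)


Per-symbol terms -p_i * log2(p_i) with p_i = f_i/40:
  p = 2/40 = 0.050000: log2(p) = -4.321928, -p*log2(p) = 0.216096
  p = 12/40 = 0.300000: log2(p) = -1.736966, -p*log2(p) = 0.521090
  p = 15/40 = 0.375000: log2(p) = -1.415037, -p*log2(p) = 0.530639
  p = 8/40 = 0.200000: log2(p) = -2.321928, -p*log2(p) = 0.464386
  p = 3/40 = 0.075000: log2(p) = -3.736966, -p*log2(p) = 0.280272
H = 0.216096 + 0.521090 + 0.530639 + 0.464386 + 0.280272 = 2.012483

H = 2.0125 bits/symbol


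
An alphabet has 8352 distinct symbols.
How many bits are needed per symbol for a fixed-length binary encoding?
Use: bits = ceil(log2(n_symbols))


log2(8352) = 13.0279
Bracket: 2^13 = 8192 < 8352 <= 2^14 = 16384
So ceil(log2(8352)) = 14

bits = ceil(log2(8352)) = ceil(13.0279) = 14 bits


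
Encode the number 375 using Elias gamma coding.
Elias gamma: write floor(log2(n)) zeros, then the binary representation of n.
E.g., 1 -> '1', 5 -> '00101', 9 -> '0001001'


num_bits = floor(log2(375)) + 1 = 9
leading_zeros = num_bits - 1 = 8
binary(375) = 101110111

Elias gamma(375) = '00000000' + '101110111' = 00000000101110111 (17 bits)


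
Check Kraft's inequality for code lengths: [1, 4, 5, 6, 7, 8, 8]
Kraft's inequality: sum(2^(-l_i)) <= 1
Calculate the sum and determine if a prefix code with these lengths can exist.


Sum = 2^(-1) + 2^(-4) + 2^(-5) + 2^(-6) + 2^(-7) + 2^(-8) + 2^(-8)
    = 0.5 + 0.0625 + 0.03125 + 0.015625 + 0.0078125 + 0.00390625 + 0.00390625
    = 160/256 = 0.625
Since 0.625 <= 1, Kraft's inequality IS satisfied.
A prefix code with these lengths CAN exist.

Kraft sum = 0.625. Satisfied.


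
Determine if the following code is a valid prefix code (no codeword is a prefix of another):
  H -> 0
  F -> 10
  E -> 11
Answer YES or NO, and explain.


Checking each pair (does one codeword prefix another?):
  H='0' vs F='10': no prefix
  H='0' vs E='11': no prefix
  F='10' vs H='0': no prefix
  F='10' vs E='11': no prefix
  E='11' vs H='0': no prefix
  E='11' vs F='10': no prefix
No violation found over all pairs.

YES -- this is a valid prefix code. No codeword is a prefix of any other codeword.


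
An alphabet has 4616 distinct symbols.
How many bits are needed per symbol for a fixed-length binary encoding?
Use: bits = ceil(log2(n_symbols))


log2(4616) = 12.1724
Bracket: 2^12 = 4096 < 4616 <= 2^13 = 8192
So ceil(log2(4616)) = 13

bits = ceil(log2(4616)) = ceil(12.1724) = 13 bits


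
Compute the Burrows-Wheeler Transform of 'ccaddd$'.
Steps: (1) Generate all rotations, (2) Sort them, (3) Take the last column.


Rotations (sorted):
  0: $ccaddd -> last char: d
  1: addd$cc -> last char: c
  2: caddd$c -> last char: c
  3: ccaddd$ -> last char: $
  4: d$ccadd -> last char: d
  5: dd$ccad -> last char: d
  6: ddd$cca -> last char: a


BWT = dcc$dda


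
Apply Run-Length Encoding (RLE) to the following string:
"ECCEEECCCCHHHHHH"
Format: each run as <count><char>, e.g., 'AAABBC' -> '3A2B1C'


Scanning runs left to right:
  i=0: run of 'E' x 1 -> '1E'
  i=1: run of 'C' x 2 -> '2C'
  i=3: run of 'E' x 3 -> '3E'
  i=6: run of 'C' x 4 -> '4C'
  i=10: run of 'H' x 6 -> '6H'

RLE = 1E2C3E4C6H


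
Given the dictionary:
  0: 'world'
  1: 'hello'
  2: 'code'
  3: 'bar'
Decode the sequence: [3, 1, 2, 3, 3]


Look up each index in the dictionary:
  3 -> 'bar'
  1 -> 'hello'
  2 -> 'code'
  3 -> 'bar'
  3 -> 'bar'

Decoded: "bar hello code bar bar"


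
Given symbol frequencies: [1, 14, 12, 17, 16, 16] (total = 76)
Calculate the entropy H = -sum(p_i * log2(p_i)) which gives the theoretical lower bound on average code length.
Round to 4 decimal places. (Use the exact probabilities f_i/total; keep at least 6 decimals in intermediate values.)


Per-symbol terms -p_i * log2(p_i) with p_i = f_i/76:
  p = 1/76 = 0.013158: log2(p) = -6.247928, -p*log2(p) = 0.082210
  p = 14/76 = 0.184211: log2(p) = -2.440573, -p*log2(p) = 0.449579
  p = 12/76 = 0.157895: log2(p) = -2.662965, -p*log2(p) = 0.420468
  p = 17/76 = 0.223684: log2(p) = -2.160465, -p*log2(p) = 0.483262
  p = 16/76 = 0.210526: log2(p) = -2.247928, -p*log2(p) = 0.473248
  p = 16/76 = 0.210526: log2(p) = -2.247928, -p*log2(p) = 0.473248
H = 0.082210 + 0.449579 + 0.420468 + 0.483262 + 0.473248 + 0.473248 = 2.382015

H = 2.382 bits/symbol


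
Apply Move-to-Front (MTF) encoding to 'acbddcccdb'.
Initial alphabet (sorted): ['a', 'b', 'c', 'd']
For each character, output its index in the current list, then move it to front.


MTF encoding:
'a': index 0 in ['a', 'b', 'c', 'd'] -> ['a', 'b', 'c', 'd']
'c': index 2 in ['a', 'b', 'c', 'd'] -> ['c', 'a', 'b', 'd']
'b': index 2 in ['c', 'a', 'b', 'd'] -> ['b', 'c', 'a', 'd']
'd': index 3 in ['b', 'c', 'a', 'd'] -> ['d', 'b', 'c', 'a']
'd': index 0 in ['d', 'b', 'c', 'a'] -> ['d', 'b', 'c', 'a']
'c': index 2 in ['d', 'b', 'c', 'a'] -> ['c', 'd', 'b', 'a']
'c': index 0 in ['c', 'd', 'b', 'a'] -> ['c', 'd', 'b', 'a']
'c': index 0 in ['c', 'd', 'b', 'a'] -> ['c', 'd', 'b', 'a']
'd': index 1 in ['c', 'd', 'b', 'a'] -> ['d', 'c', 'b', 'a']
'b': index 2 in ['d', 'c', 'b', 'a'] -> ['b', 'd', 'c', 'a']


Output: [0, 2, 2, 3, 0, 2, 0, 0, 1, 2]


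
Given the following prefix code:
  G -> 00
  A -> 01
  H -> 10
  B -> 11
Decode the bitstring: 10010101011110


Decoding step by step:
Bits 10 -> H
Bits 01 -> A
Bits 01 -> A
Bits 01 -> A
Bits 01 -> A
Bits 11 -> B
Bits 10 -> H


Decoded message: HAAAABH


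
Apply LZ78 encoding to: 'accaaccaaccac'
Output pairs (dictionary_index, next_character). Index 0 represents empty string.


LZ78 encoding steps:
Dictionary: {0: ''}
Step 1: w='' (idx 0), next='a' -> output (0, 'a'), add 'a' as idx 1
Step 2: w='' (idx 0), next='c' -> output (0, 'c'), add 'c' as idx 2
Step 3: w='c' (idx 2), next='a' -> output (2, 'a'), add 'ca' as idx 3
Step 4: w='a' (idx 1), next='c' -> output (1, 'c'), add 'ac' as idx 4
Step 5: w='ca' (idx 3), next='a' -> output (3, 'a'), add 'caa' as idx 5
Step 6: w='c' (idx 2), next='c' -> output (2, 'c'), add 'cc' as idx 6
Step 7: w='ac' (idx 4), end of input -> output (4, '')


Encoded: [(0, 'a'), (0, 'c'), (2, 'a'), (1, 'c'), (3, 'a'), (2, 'c'), (4, '')]


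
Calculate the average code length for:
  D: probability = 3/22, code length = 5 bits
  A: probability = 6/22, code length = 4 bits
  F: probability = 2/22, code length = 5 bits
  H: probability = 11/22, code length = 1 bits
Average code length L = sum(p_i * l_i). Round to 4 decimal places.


Weighted contributions p_i * l_i:
  D: (3/22) * 5 = 15/22
  A: (6/22) * 4 = 24/22
  F: (2/22) * 5 = 10/22
  H: (11/22) * 1 = 11/22
Sum = (15 + 24 + 10 + 11)/22 = 60/22

L = 60/22 = 2.7273 bits/symbol


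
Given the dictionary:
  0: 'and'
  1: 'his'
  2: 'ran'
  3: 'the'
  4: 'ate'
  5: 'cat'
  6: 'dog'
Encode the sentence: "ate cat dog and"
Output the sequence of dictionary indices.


Look up each word in the dictionary:
  'ate' -> 4
  'cat' -> 5
  'dog' -> 6
  'and' -> 0

Encoded: [4, 5, 6, 0]


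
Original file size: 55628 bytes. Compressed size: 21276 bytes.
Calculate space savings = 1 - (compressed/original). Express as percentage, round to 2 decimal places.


ratio = compressed/original = 21276/55628 = 0.382469
savings = 1 - ratio = 1 - 0.382469 = 0.617531
as a percentage: 0.617531 * 100 = 61.75%

Space savings = 1 - 21276/55628 = 61.75%


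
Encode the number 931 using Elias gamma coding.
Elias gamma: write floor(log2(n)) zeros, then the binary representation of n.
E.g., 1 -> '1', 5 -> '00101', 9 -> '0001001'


num_bits = floor(log2(931)) + 1 = 10
leading_zeros = num_bits - 1 = 9
binary(931) = 1110100011

Elias gamma(931) = '000000000' + '1110100011' = 0000000001110100011 (19 bits)


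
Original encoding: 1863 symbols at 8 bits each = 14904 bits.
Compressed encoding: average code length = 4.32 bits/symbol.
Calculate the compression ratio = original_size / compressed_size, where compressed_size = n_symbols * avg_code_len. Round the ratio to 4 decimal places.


original_size = n_symbols * orig_bits = 1863 * 8 = 14904 bits
compressed_size = n_symbols * avg_code_len = 1863 * 4.32 = 8048.16 bits
ratio = original_size / compressed_size = 14904 / 8048.16 = 1.8519

Compression ratio = 1.8519


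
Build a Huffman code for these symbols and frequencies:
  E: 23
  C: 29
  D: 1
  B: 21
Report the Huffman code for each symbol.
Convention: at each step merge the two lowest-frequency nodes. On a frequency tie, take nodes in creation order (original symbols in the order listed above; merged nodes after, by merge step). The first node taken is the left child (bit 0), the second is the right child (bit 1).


Huffman tree construction:
Step 1: Merge D(1) + B(21) = 22
Step 2: Merge (D+B)(22) + E(23) = 45
Step 3: Merge C(29) + ((D+B)+E)(45) = 74
Read each symbol's code off the tree from the root (left child = 0, right child = 1).

Codes:
  E: 11 (length 2)
  C: 0 (length 1)
  D: 100 (length 3)
  B: 101 (length 3)
Average code length: 141/74 = 1.9054 bits/symbol


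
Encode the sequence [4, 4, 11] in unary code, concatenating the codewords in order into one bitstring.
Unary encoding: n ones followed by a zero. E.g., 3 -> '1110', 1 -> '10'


Encode each number as n ones followed by a terminating 0:
  4 -> 11110 (5 bits)
  4 -> 11110 (5 bits)
  11 -> 111111111110 (12 bits)
Total length = 5 + 5 + 12 = 22 bits.

Unary([4, 4, 11]) = 1111011110111111111110 (22 bits)


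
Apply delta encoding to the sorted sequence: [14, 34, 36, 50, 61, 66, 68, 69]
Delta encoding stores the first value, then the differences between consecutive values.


First value: 14
Deltas:
  34 - 14 = 20
  36 - 34 = 2
  50 - 36 = 14
  61 - 50 = 11
  66 - 61 = 5
  68 - 66 = 2
  69 - 68 = 1


Delta encoded: [14, 20, 2, 14, 11, 5, 2, 1]


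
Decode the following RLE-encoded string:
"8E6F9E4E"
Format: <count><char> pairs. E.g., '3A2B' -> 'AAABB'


Expanding each <count><char> pair:
  8E -> 'EEEEEEEE'
  6F -> 'FFFFFF'
  9E -> 'EEEEEEEEE'
  4E -> 'EEEE'

Decoded = EEEEEEEEFFFFFFEEEEEEEEEEEEE


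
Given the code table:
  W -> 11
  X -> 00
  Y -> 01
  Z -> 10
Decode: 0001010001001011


Decoding:
00 -> X
01 -> Y
01 -> Y
00 -> X
01 -> Y
00 -> X
10 -> Z
11 -> W


Result: XYYXYXZW


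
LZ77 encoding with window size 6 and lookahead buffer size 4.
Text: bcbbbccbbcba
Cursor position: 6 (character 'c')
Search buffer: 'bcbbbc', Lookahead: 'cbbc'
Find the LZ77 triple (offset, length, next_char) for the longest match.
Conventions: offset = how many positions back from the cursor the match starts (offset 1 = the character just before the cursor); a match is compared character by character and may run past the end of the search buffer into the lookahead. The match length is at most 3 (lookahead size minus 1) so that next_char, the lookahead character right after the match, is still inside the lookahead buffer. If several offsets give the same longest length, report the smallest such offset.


Try each offset into the search buffer:
  offset=1 (pos 5, char 'c'): match length 1
  offset=2 (pos 4, char 'b'): match length 0
  offset=3 (pos 3, char 'b'): match length 0
  offset=4 (pos 2, char 'b'): match length 0
  offset=5 (pos 1, char 'c'): match length 3
  offset=6 (pos 0, char 'b'): match length 0
Longest match has length 3 at offset 5.
next_char = character at position 6 + 3 = 9 -> 'c'

Best match: offset=5, length=3 (matching 'cbb' starting at position 1)
LZ77 triple: (5, 3, 'c')


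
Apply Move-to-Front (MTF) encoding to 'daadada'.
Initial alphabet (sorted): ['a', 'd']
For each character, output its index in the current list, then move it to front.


MTF encoding:
'd': index 1 in ['a', 'd'] -> ['d', 'a']
'a': index 1 in ['d', 'a'] -> ['a', 'd']
'a': index 0 in ['a', 'd'] -> ['a', 'd']
'd': index 1 in ['a', 'd'] -> ['d', 'a']
'a': index 1 in ['d', 'a'] -> ['a', 'd']
'd': index 1 in ['a', 'd'] -> ['d', 'a']
'a': index 1 in ['d', 'a'] -> ['a', 'd']


Output: [1, 1, 0, 1, 1, 1, 1]


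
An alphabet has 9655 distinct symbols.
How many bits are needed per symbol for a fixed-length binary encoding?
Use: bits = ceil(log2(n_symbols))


log2(9655) = 13.2371
Bracket: 2^13 = 8192 < 9655 <= 2^14 = 16384
So ceil(log2(9655)) = 14

bits = ceil(log2(9655)) = ceil(13.2371) = 14 bits


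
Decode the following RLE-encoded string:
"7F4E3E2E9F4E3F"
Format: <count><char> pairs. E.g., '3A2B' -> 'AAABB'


Expanding each <count><char> pair:
  7F -> 'FFFFFFF'
  4E -> 'EEEE'
  3E -> 'EEE'
  2E -> 'EE'
  9F -> 'FFFFFFFFF'
  4E -> 'EEEE'
  3F -> 'FFF'

Decoded = FFFFFFFEEEEEEEEEFFFFFFFFFEEEEFFF


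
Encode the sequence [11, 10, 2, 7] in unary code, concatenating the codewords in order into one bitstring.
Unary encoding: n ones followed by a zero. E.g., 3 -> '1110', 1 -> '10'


Encode each number as n ones followed by a terminating 0:
  11 -> 111111111110 (12 bits)
  10 -> 11111111110 (11 bits)
  2 -> 110 (3 bits)
  7 -> 11111110 (8 bits)
Total length = 12 + 11 + 3 + 8 = 34 bits.

Unary([11, 10, 2, 7]) = 1111111111101111111111011011111110 (34 bits)


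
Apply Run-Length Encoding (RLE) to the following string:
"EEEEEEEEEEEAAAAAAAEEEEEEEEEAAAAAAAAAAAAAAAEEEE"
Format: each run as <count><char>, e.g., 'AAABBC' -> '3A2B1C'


Scanning runs left to right:
  i=0: run of 'E' x 11 -> '11E'
  i=11: run of 'A' x 7 -> '7A'
  i=18: run of 'E' x 9 -> '9E'
  i=27: run of 'A' x 15 -> '15A'
  i=42: run of 'E' x 4 -> '4E'

RLE = 11E7A9E15A4E


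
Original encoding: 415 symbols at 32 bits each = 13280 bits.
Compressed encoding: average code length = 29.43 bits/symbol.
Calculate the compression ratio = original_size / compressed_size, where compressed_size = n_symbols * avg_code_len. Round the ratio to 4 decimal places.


original_size = n_symbols * orig_bits = 415 * 32 = 13280 bits
compressed_size = n_symbols * avg_code_len = 415 * 29.43 = 12213.45 bits
ratio = original_size / compressed_size = 13280 / 12213.45 = 1.0873

Compression ratio = 1.0873


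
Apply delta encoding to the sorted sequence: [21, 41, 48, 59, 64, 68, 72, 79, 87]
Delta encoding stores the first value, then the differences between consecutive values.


First value: 21
Deltas:
  41 - 21 = 20
  48 - 41 = 7
  59 - 48 = 11
  64 - 59 = 5
  68 - 64 = 4
  72 - 68 = 4
  79 - 72 = 7
  87 - 79 = 8


Delta encoded: [21, 20, 7, 11, 5, 4, 4, 7, 8]


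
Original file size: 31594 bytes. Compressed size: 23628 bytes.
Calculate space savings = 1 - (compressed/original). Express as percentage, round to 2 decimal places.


ratio = compressed/original = 23628/31594 = 0.747864
savings = 1 - ratio = 1 - 0.747864 = 0.252136
as a percentage: 0.252136 * 100 = 25.21%

Space savings = 1 - 23628/31594 = 25.21%


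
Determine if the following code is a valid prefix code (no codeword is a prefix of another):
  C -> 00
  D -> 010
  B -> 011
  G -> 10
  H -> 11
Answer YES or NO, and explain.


Checking each pair (does one codeword prefix another?):
  C='00' vs D='010': no prefix
  C='00' vs B='011': no prefix
  C='00' vs G='10': no prefix
  C='00' vs H='11': no prefix
  D='010' vs C='00': no prefix
  D='010' vs B='011': no prefix
  D='010' vs G='10': no prefix
  D='010' vs H='11': no prefix
  B='011' vs C='00': no prefix
  B='011' vs D='010': no prefix
  B='011' vs G='10': no prefix
  B='011' vs H='11': no prefix
  G='10' vs C='00': no prefix
  G='10' vs D='010': no prefix
  G='10' vs B='011': no prefix
  G='10' vs H='11': no prefix
  H='11' vs C='00': no prefix
  H='11' vs D='010': no prefix
  H='11' vs B='011': no prefix
  H='11' vs G='10': no prefix
No violation found over all pairs.

YES -- this is a valid prefix code. No codeword is a prefix of any other codeword.


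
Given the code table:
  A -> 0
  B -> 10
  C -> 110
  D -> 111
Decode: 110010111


Decoding:
110 -> C
0 -> A
10 -> B
111 -> D


Result: CABD


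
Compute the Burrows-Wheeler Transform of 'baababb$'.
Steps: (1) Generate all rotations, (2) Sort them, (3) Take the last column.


Rotations (sorted):
  0: $baababb -> last char: b
  1: aababb$b -> last char: b
  2: ababb$ba -> last char: a
  3: abb$baab -> last char: b
  4: b$baabab -> last char: b
  5: baababb$ -> last char: $
  6: babb$baa -> last char: a
  7: bb$baaba -> last char: a


BWT = bbabb$aa


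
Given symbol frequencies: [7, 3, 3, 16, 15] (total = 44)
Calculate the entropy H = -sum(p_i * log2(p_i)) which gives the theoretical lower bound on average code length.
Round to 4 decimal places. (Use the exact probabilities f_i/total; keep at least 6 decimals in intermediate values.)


Per-symbol terms -p_i * log2(p_i) with p_i = f_i/44:
  p = 7/44 = 0.159091: log2(p) = -2.652077, -p*log2(p) = 0.421921
  p = 3/44 = 0.068182: log2(p) = -3.874469, -p*log2(p) = 0.264168
  p = 3/44 = 0.068182: log2(p) = -3.874469, -p*log2(p) = 0.264168
  p = 16/44 = 0.363636: log2(p) = -1.459432, -p*log2(p) = 0.530702
  p = 15/44 = 0.340909: log2(p) = -1.552541, -p*log2(p) = 0.529275
H = 0.421921 + 0.264168 + 0.264168 + 0.530702 + 0.529275 = 2.010234

H = 2.0102 bits/symbol


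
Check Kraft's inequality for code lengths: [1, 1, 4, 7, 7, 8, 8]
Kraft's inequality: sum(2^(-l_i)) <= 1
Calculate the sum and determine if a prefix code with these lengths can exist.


Sum = 2^(-1) + 2^(-1) + 2^(-4) + 2^(-7) + 2^(-7) + 2^(-8) + 2^(-8)
    = 0.5 + 0.5 + 0.0625 + 0.0078125 + 0.0078125 + 0.00390625 + 0.00390625
    = 278/256 = 1.0859375
Since 1.0859375 > 1, Kraft's inequality is NOT satisfied.
A prefix code with these lengths CANNOT exist.

Kraft sum = 1.0859375. Not satisfied.


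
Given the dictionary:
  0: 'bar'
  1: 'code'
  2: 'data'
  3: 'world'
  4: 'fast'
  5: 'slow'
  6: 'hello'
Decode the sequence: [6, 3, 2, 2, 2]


Look up each index in the dictionary:
  6 -> 'hello'
  3 -> 'world'
  2 -> 'data'
  2 -> 'data'
  2 -> 'data'

Decoded: "hello world data data data"


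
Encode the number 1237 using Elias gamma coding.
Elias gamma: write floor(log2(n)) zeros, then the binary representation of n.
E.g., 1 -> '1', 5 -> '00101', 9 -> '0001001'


num_bits = floor(log2(1237)) + 1 = 11
leading_zeros = num_bits - 1 = 10
binary(1237) = 10011010101

Elias gamma(1237) = '0000000000' + '10011010101' = 000000000010011010101 (21 bits)


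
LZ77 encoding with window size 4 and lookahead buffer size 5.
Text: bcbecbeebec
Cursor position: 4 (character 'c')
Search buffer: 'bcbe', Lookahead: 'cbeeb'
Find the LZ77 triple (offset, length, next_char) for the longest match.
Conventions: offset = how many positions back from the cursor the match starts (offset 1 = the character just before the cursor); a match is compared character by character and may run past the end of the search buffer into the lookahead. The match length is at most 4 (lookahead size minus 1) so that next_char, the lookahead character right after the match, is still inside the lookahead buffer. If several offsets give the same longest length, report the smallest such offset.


Try each offset into the search buffer:
  offset=1 (pos 3, char 'e'): match length 0
  offset=2 (pos 2, char 'b'): match length 0
  offset=3 (pos 1, char 'c'): match length 3
  offset=4 (pos 0, char 'b'): match length 0
Longest match has length 3 at offset 3.
next_char = character at position 4 + 3 = 7 -> 'e'

Best match: offset=3, length=3 (matching 'cbe' starting at position 1)
LZ77 triple: (3, 3, 'e')


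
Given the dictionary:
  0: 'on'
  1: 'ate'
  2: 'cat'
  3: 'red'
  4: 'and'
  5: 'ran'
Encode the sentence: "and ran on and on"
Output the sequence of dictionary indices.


Look up each word in the dictionary:
  'and' -> 4
  'ran' -> 5
  'on' -> 0
  'and' -> 4
  'on' -> 0

Encoded: [4, 5, 0, 4, 0]


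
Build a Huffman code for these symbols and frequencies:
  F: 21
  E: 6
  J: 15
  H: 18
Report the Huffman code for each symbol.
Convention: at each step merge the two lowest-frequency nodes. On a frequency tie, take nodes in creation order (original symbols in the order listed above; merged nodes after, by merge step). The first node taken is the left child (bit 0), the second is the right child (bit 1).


Huffman tree construction:
Step 1: Merge E(6) + J(15) = 21
Step 2: Merge H(18) + F(21) = 39
Step 3: Merge (E+J)(21) + (H+F)(39) = 60
Read each symbol's code off the tree from the root (left child = 0, right child = 1).

Codes:
  F: 11 (length 2)
  E: 00 (length 2)
  J: 01 (length 2)
  H: 10 (length 2)
Average code length: 120/60 = 2.0000 bits/symbol


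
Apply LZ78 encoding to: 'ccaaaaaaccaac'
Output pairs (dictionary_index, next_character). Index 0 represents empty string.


LZ78 encoding steps:
Dictionary: {0: ''}
Step 1: w='' (idx 0), next='c' -> output (0, 'c'), add 'c' as idx 1
Step 2: w='c' (idx 1), next='a' -> output (1, 'a'), add 'ca' as idx 2
Step 3: w='' (idx 0), next='a' -> output (0, 'a'), add 'a' as idx 3
Step 4: w='a' (idx 3), next='a' -> output (3, 'a'), add 'aa' as idx 4
Step 5: w='aa' (idx 4), next='c' -> output (4, 'c'), add 'aac' as idx 5
Step 6: w='ca' (idx 2), next='a' -> output (2, 'a'), add 'caa' as idx 6
Step 7: w='c' (idx 1), end of input -> output (1, '')


Encoded: [(0, 'c'), (1, 'a'), (0, 'a'), (3, 'a'), (4, 'c'), (2, 'a'), (1, '')]


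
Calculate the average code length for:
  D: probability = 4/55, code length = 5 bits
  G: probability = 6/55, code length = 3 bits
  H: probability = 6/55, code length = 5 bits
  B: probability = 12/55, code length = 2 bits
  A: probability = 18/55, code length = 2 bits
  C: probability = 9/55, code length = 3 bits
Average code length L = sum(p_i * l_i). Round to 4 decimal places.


Weighted contributions p_i * l_i:
  D: (4/55) * 5 = 20/55
  G: (6/55) * 3 = 18/55
  H: (6/55) * 5 = 30/55
  B: (12/55) * 2 = 24/55
  A: (18/55) * 2 = 36/55
  C: (9/55) * 3 = 27/55
Sum = (20 + 18 + 30 + 24 + 36 + 27)/55 = 155/55

L = 155/55 = 2.8182 bits/symbol


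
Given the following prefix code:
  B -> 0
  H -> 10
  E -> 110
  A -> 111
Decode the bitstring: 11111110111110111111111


Decoding step by step:
Bits 111 -> A
Bits 111 -> A
Bits 10 -> H
Bits 111 -> A
Bits 110 -> E
Bits 111 -> A
Bits 111 -> A
Bits 111 -> A


Decoded message: AAHAEAAA


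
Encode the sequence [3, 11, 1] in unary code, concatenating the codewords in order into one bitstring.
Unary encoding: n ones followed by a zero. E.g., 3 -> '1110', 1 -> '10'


Encode each number as n ones followed by a terminating 0:
  3 -> 1110 (4 bits)
  11 -> 111111111110 (12 bits)
  1 -> 10 (2 bits)
Total length = 4 + 12 + 2 = 18 bits.

Unary([3, 11, 1]) = 111011111111111010 (18 bits)
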